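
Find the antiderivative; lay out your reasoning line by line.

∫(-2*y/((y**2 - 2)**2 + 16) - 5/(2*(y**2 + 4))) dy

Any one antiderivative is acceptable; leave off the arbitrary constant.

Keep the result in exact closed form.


Step 1. Rewrite: now ∫(-2*y/((y**2 - 2)**2 + 16)) dy + ∫(-5/(2*(y**2 + 4))) dy.
Step 2. Substitute u = y**2 - 2, turning ∫(-2*y/((y**2 - 2)**2 + 16)) dy into ∫(-1/(u**2 + 16)) du: now ∫(-1/(u**2 + 16)) du + ∫(-5/(2*(y**2 + 4))) dy.
Step 3. Evaluate the standard form: now -atan(u/4)/4 + ∫(-5/(2*(y**2 + 4))) dy.
Step 4. Substitute back u = y**2 - 2: now -atan(y**2/4 - 1/2)/4 + ∫(-5/(2*(y**2 + 4))) dy.
Step 5. Evaluate the standard form: now -5*atan(y/2)/4 - atan(y**2/4 - 1/2)/4.
Answer: -5*atan(y/2)/4 - atan(y**2/4 - 1/2)/4.


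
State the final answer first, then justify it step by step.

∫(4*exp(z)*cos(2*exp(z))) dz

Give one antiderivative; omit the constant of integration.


The answer is 2*sin(2*exp(z)).
Step 1. Substitute u = exp(z), turning ∫(4*exp(z)*cos(2*exp(z))) dz into ∫(4*cos(2*u)) du: now ∫(4*cos(2*u)) du.
Step 2. Evaluate the standard form: now 2*sin(2*u).
Step 3. Substitute back u = exp(z): now 2*sin(2*exp(z)).
Answer: 2*sin(2*exp(z)).


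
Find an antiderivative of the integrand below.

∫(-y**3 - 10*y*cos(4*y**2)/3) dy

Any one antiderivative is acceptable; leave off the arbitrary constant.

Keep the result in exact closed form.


Answer: -y**4/4 - 5*sin(4*y**2)/12.


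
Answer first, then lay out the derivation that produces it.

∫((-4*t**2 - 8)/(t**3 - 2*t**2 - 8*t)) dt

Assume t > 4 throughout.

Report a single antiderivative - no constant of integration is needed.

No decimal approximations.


The answer is log(t) - 3*log(t - 4) - 2*log(t + 2).
Step 1. Decompose ∫((-4*t**2 - 8)/(t**3 - 2*t**2 - 8*t)) dt by partial fractions, (-4*t**2 - 8)/(t**3 - 2*t**2 - 8*t) = -2/(t + 2) - 3/(t - 4) + 1/t: now ∫(1/t) dt + ∫(-3/(t - 4)) dt + ∫(-2/(t + 2)) dt.
Step 2. Evaluate the standard form [assuming t > -2]: now -2*log(t + 2) + ∫(1/t) dt + ∫(-3/(t - 4)) dt.
Step 3. Evaluate the standard form [assuming t > 4]: now -3*log(t - 4) - 2*log(t + 2) + ∫(1/t) dt.
Step 4. Evaluate the standard form [assuming t > 0]: now log(t) - 3*log(t - 4) - 2*log(t + 2).
Answer: log(t) - 3*log(t - 4) - 2*log(t + 2).


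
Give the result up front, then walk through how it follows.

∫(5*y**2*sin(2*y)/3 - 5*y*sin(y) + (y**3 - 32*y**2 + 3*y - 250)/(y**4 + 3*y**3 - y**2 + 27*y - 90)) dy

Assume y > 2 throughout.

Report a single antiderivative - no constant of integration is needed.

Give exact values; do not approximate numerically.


The answer is -5*y**2*cos(2*y)/6 + 5*y*sin(2*y)/6 + 5*y*cos(y) - 4*log(y - 2) + 5*log(y + 5) - 5*sin(y) + 5*cos(2*y)/12 - 2*atan(y/3)/3.
Step 1. Rewrite: now ∫(-5*y*sin(y)) dy + ∫(5*y**2*sin(2*y)/3) dy + ∫((y**3 - 32*y**2 + 3*y - 250)/(y**4 + 3*y**3 - y**2 + 27*y - 90)) dy.
Step 2. Integrate ∫(-5*y*sin(y)) dy by parts with u = y, dv = (-5*sin(y)) dy, so v = 5*cos(y): now 5*y*cos(y) + ∫(5*y**2*sin(2*y)/3) dy + ∫((y**3 - 32*y**2 + 3*y - 250)/(y**4 + 3*y**3 - y**2 + 27*y - 90)) dy + ∫(-5*cos(y)) dy.
Step 3. Evaluate the standard form: now 5*y*cos(y) - 5*sin(y) + ∫(5*y**2*sin(2*y)/3) dy + ∫((y**3 - 32*y**2 + 3*y - 250)/(y**4 + 3*y**3 - y**2 + 27*y - 90)) dy.
Step 4. Integrate ∫(5*y**2*sin(2*y)/3) dy by parts with u = y**2, dv = (5*sin(2*y)/3) dy, so v = -5*cos(2*y)/6: now -5*y**2*cos(2*y)/6 + 5*y*cos(y) - 5*sin(y) + ∫(5*y*cos(2*y)/3) dy + ∫((y**3 - 32*y**2 + 3*y - 250)/(y**4 + 3*y**3 - y**2 + 27*y - 90)) dy.
Step 5. Integrate ∫(5*y*cos(2*y)/3) dy by parts with u = y, dv = (5*cos(2*y)/3) dy, so v = 5*sin(2*y)/6: now -5*y**2*cos(2*y)/6 + 5*y*sin(2*y)/6 + 5*y*cos(y) - 5*sin(y) + ∫((y**3 - 32*y**2 + 3*y - 250)/(y**4 + 3*y**3 - y**2 + 27*y - 90)) dy + ∫(-5*sin(2*y)/6) dy.
Step 6. Evaluate the standard form: now -5*y**2*cos(2*y)/6 + 5*y*sin(2*y)/6 + 5*y*cos(y) - 5*sin(y) + 5*cos(2*y)/12 + ∫((y**3 - 32*y**2 + 3*y - 250)/(y**4 + 3*y**3 - y**2 + 27*y - 90)) dy.
Step 7. Decompose ∫((y**3 - 32*y**2 + 3*y - 250)/(y**4 + 3*y**3 - y**2 + 27*y - 90)) dy by partial fractions, (y**3 - 32*y**2 + 3*y - 250)/(y**4 + 3*y**3 - y**2 + 27*y - 90) = -2/(y**2 + 9) + 5/(y + 5) - 4/(y - 2): now -5*y**2*cos(2*y)/6 + 5*y*sin(2*y)/6 + 5*y*cos(y) - 5*sin(y) + 5*cos(2*y)/12 + ∫(-4/(y - 2)) dy + ∫(5/(y + 5)) dy + ∫(-2/(y**2 + 9)) dy.
Step 8. Evaluate the standard form [assuming y > 2]: now -5*y**2*cos(2*y)/6 + 5*y*sin(2*y)/6 + 5*y*cos(y) - 4*log(y - 2) - 5*sin(y) + 5*cos(2*y)/12 + ∫(5/(y + 5)) dy + ∫(-2/(y**2 + 9)) dy.
Step 9. Evaluate the standard form [assuming y > -5]: now -5*y**2*cos(2*y)/6 + 5*y*sin(2*y)/6 + 5*y*cos(y) - 4*log(y - 2) + 5*log(y + 5) - 5*sin(y) + 5*cos(2*y)/12 + ∫(-2/(y**2 + 9)) dy.
Step 10. Evaluate the standard form: now -5*y**2*cos(2*y)/6 + 5*y*sin(2*y)/6 + 5*y*cos(y) - 4*log(y - 2) + 5*log(y + 5) - 5*sin(y) + 5*cos(2*y)/12 - 2*atan(y/3)/3.
Answer: -5*y**2*cos(2*y)/6 + 5*y*sin(2*y)/6 + 5*y*cos(y) - 4*log(y - 2) + 5*log(y + 5) - 5*sin(y) + 5*cos(2*y)/12 - 2*atan(y/3)/3.


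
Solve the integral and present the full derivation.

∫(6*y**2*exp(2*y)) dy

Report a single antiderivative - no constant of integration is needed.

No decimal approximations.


Step 1. Integrate ∫(6*y**2*exp(2*y)) dy by parts with u = y**2, dv = (6*exp(2*y)) dy, so v = 3*exp(2*y): now 3*y**2*exp(2*y) + ∫(-6*y*exp(2*y)) dy.
Step 2. Integrate ∫(-6*y*exp(2*y)) dy by parts with u = y, dv = (-6*exp(2*y)) dy, so v = -3*exp(2*y): now 3*y**2*exp(2*y) - 3*y*exp(2*y) + ∫(3*exp(2*y)) dy.
Step 3. Evaluate the standard form: now 3*y**2*exp(2*y) - 3*y*exp(2*y) + 3*exp(2*y)/2.
Answer: 3*y**2*exp(2*y) - 3*y*exp(2*y) + 3*exp(2*y)/2.


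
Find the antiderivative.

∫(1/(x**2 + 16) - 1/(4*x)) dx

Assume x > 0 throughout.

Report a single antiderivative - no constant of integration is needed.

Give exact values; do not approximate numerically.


Answer: -log(x)/4 + atan(x/4)/4.


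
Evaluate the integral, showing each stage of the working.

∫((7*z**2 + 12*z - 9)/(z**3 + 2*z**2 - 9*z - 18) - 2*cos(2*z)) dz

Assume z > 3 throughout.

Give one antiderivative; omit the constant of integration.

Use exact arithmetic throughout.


Step 1. Rewrite: now ∫((7*z**2 + 12*z - 9)/(z**3 + 2*z**2 - 9*z - 18)) dz + ∫(-2*cos(2*z)) dz.
Step 2. Decompose ∫((7*z**2 + 12*z - 9)/(z**3 + 2*z**2 - 9*z - 18)) dz by partial fractions, (7*z**2 + 12*z - 9)/(z**3 + 2*z**2 - 9*z - 18) = 3/(z + 3) + 1/(z + 2) + 3/(z - 3): now ∫(3/(z - 3)) dz + ∫(1/(z + 2)) dz + ∫(3/(z + 3)) dz + ∫(-2*cos(2*z)) dz.
Step 3. Evaluate the standard form [assuming z > 3]: now 3*log(z - 3) + ∫(1/(z + 2)) dz + ∫(3/(z + 3)) dz + ∫(-2*cos(2*z)) dz.
Step 4. Evaluate the standard form [assuming z > -3]: now 3*log(z - 3) + 3*log(z + 3) + ∫(1/(z + 2)) dz + ∫(-2*cos(2*z)) dz.
Step 5. Evaluate the standard form [assuming z > -2]: now 3*log(z - 3) + log(z + 2) + 3*log(z + 3) + ∫(-2*cos(2*z)) dz.
Step 6. Evaluate the standard form: now 3*log(z - 3) + log(z + 2) + 3*log(z + 3) - sin(2*z).
Answer: 3*log(z - 3) + log(z + 2) + 3*log(z + 3) - sin(2*z).


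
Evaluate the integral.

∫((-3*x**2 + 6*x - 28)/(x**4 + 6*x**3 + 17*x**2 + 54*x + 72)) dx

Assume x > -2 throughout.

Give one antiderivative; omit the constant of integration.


Answer: -2*log(x + 2) + 2*log(x + 4) + atan(x/3)/3.


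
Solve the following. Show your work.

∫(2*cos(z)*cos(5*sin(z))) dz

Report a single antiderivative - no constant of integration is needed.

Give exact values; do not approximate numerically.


Step 1. Substitute u = sin(z), turning ∫(2*cos(z)*cos(5*sin(z))) dz into ∫(2*cos(5*u)) du: now ∫(2*cos(5*u)) du.
Step 2. Evaluate the standard form: now 2*sin(5*u)/5.
Step 3. Substitute back u = sin(z): now 2*sin(5*sin(z))/5.
Answer: 2*sin(5*sin(z))/5.


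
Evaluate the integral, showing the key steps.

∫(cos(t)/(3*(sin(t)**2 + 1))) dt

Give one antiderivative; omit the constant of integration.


Step 1. Substitute u = sin(t), turning ∫(cos(t)/(3*(sin(t)**2 + 1))) dt into ∫(1/(3*(u**2 + 1))) du: now ∫(1/(3*(u**2 + 1))) du.
Step 2. Evaluate the standard form: now atan(u)/3.
Step 3. Substitute back u = sin(t): now atan(sin(t))/3.
Answer: atan(sin(t))/3.


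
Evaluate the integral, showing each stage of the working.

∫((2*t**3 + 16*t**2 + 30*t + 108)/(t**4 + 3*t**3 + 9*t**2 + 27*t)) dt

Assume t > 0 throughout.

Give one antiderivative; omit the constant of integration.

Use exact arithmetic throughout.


Step 1. Decompose ∫((2*t**3 + 16*t**2 + 30*t + 108)/(t**4 + 3*t**3 + 9*t**2 + 27*t)) dt by partial fractions, (2*t**3 + 16*t**2 + 30*t + 108)/(t**4 + 3*t**3 + 9*t**2 + 27*t) = 4/(t**2 + 9) - 2/(t + 3) + 4/t: now ∫(4/t) dt + ∫(-2/(t + 3)) dt + ∫(4/(t**2 + 9)) dt.
Step 2. Evaluate the standard form [assuming t > 0]: now 4*log(t) + ∫(-2/(t + 3)) dt + ∫(4/(t**2 + 9)) dt.
Step 3. Evaluate the standard form [assuming t > -3]: now 4*log(t) - 2*log(t + 3) + ∫(4/(t**2 + 9)) dt.
Step 4. Evaluate the standard form: now 4*log(t) - 2*log(t + 3) + 4*atan(t/3)/3.
Answer: 4*log(t) - 2*log(t + 3) + 4*atan(t/3)/3.


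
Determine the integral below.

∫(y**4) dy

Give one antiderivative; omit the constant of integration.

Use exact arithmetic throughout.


Answer: y**5/5.


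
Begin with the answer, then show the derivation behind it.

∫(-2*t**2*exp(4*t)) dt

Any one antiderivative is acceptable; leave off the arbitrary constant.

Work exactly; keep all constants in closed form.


The answer is -t**2*exp(4*t)/2 + t*exp(4*t)/4 - exp(4*t)/16.
Step 1. Integrate ∫(-2*t**2*exp(4*t)) dt by parts with u = t**2, dv = (-2*exp(4*t)) dt, so v = -exp(4*t)/2: now -t**2*exp(4*t)/2 + ∫(t*exp(4*t)) dt.
Step 2. Integrate ∫(t*exp(4*t)) dt by parts with u = t, dv = (exp(4*t)) dt, so v = exp(4*t)/4: now -t**2*exp(4*t)/2 + t*exp(4*t)/4 + ∫(-exp(4*t)/4) dt.
Step 3. Evaluate the standard form: now -t**2*exp(4*t)/2 + t*exp(4*t)/4 - exp(4*t)/16.
Answer: -t**2*exp(4*t)/2 + t*exp(4*t)/4 - exp(4*t)/16.


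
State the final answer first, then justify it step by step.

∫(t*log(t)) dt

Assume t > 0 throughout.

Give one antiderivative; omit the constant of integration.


The answer is t**2*log(t)/2 - t**2/4.
Step 1. Integrate ∫(t*log(t)) dt by parts with u = log(t), dv = (t) dt, so v = t**2/2 [assuming t > 0]: now t**2*log(t)/2 + ∫(-t/2) dt.
Step 2. Evaluate the standard form: now t**2*log(t)/2 - t**2/4.
Answer: t**2*log(t)/2 - t**2/4.


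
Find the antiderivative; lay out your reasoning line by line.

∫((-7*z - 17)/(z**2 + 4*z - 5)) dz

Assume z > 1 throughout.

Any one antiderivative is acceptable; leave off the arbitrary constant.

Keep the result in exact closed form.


Step 1. Decompose ∫((-7*z - 17)/(z**2 + 4*z - 5)) dz by partial fractions, (-7*z - 17)/(z**2 + 4*z - 5) = -3/(z + 5) - 4/(z - 1): now ∫(-4/(z - 1)) dz + ∫(-3/(z + 5)) dz.
Step 2. Evaluate the standard form [assuming z > 1]: now -4*log(z - 1) + ∫(-3/(z + 5)) dz.
Step 3. Evaluate the standard form [assuming z > -5]: now -4*log(z - 1) - 3*log(z + 5).
Answer: -4*log(z - 1) - 3*log(z + 5).


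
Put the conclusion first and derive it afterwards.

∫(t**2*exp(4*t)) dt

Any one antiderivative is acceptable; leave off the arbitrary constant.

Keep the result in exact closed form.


The answer is t**2*exp(4*t)/4 - t*exp(4*t)/8 + exp(4*t)/32.
Step 1. Integrate ∫(t**2*exp(4*t)) dt by parts with u = t**2, dv = (exp(4*t)) dt, so v = exp(4*t)/4: now t**2*exp(4*t)/4 + ∫(-t*exp(4*t)/2) dt.
Step 2. Integrate ∫(-t*exp(4*t)/2) dt by parts with u = t, dv = (-exp(4*t)/2) dt, so v = -exp(4*t)/8: now t**2*exp(4*t)/4 - t*exp(4*t)/8 + ∫(exp(4*t)/8) dt.
Step 3. Evaluate the standard form: now t**2*exp(4*t)/4 - t*exp(4*t)/8 + exp(4*t)/32.
Answer: t**2*exp(4*t)/4 - t*exp(4*t)/8 + exp(4*t)/32.


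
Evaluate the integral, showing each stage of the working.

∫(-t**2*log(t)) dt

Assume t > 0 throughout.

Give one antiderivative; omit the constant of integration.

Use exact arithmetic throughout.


Step 1. Integrate ∫(-t**2*log(t)) dt by parts with u = log(t), dv = (-t**2) dt, so v = -t**3/3 [assuming t > 0]: now -t**3*log(t)/3 + ∫(t**2/3) dt.
Step 2. Evaluate the standard form: now -t**3*log(t)/3 + t**3/9.
Answer: -t**3*log(t)/3 + t**3/9.


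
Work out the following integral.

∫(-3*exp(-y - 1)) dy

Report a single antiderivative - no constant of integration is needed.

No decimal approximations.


Answer: 3*exp(-y - 1).


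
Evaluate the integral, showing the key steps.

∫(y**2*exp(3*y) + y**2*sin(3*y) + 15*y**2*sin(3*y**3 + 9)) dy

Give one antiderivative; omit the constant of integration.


Step 1. Rewrite: now ∫(y**2*exp(3*y)) dy + ∫(y**2*sin(3*y)) dy + ∫(15*y**2*sin(3*y**3 + 9)) dy.
Step 2. Integrate ∫(y**2*sin(3*y)) dy by parts with u = y**2, dv = (sin(3*y)) dy, so v = -cos(3*y)/3: now -y**2*cos(3*y)/3 + ∫(2*y*cos(3*y)/3) dy + ∫(y**2*exp(3*y)) dy + ∫(15*y**2*sin(3*y**3 + 9)) dy.
Step 3. Integrate ∫(2*y*cos(3*y)/3) dy by parts with u = y, dv = (2*cos(3*y)/3) dy, so v = 2*sin(3*y)/9: now -y**2*cos(3*y)/3 + 2*y*sin(3*y)/9 + ∫(y**2*exp(3*y)) dy + ∫(15*y**2*sin(3*y**3 + 9)) dy + ∫(-2*sin(3*y)/9) dy.
Step 4. Evaluate the standard form: now -y**2*cos(3*y)/3 + 2*y*sin(3*y)/9 + 2*cos(3*y)/27 + ∫(y**2*exp(3*y)) dy + ∫(15*y**2*sin(3*y**3 + 9)) dy.
Step 5. Substitute u = y**3 + 3, turning ∫(15*y**2*sin(3*y**3 + 9)) dy into ∫(5*sin(3*u)) du: now -y**2*cos(3*y)/3 + 2*y*sin(3*y)/9 + 2*cos(3*y)/27 + ∫(y**2*exp(3*y)) dy + ∫(5*sin(3*u)) du.
Step 6. Evaluate the standard form: now -y**2*cos(3*y)/3 + 2*y*sin(3*y)/9 - 5*cos(3*u)/3 + 2*cos(3*y)/27 + ∫(y**2*exp(3*y)) dy.
Step 7. Substitute back u = y**3 + 3: now -y**2*cos(3*y)/3 + 2*y*sin(3*y)/9 + 2*cos(3*y)/27 - 5*cos(3*y**3 + 9)/3 + ∫(y**2*exp(3*y)) dy.
Step 8. Integrate ∫(y**2*exp(3*y)) dy by parts with u = y**2, dv = (exp(3*y)) dy, so v = exp(3*y)/3: now y**2*exp(3*y)/3 - y**2*cos(3*y)/3 + 2*y*sin(3*y)/9 + 2*cos(3*y)/27 - 5*cos(3*y**3 + 9)/3 + ∫(-2*y*exp(3*y)/3) dy.
Step 9. Integrate ∫(-2*y*exp(3*y)/3) dy by parts with u = y, dv = (-2*exp(3*y)/3) dy, so v = -2*exp(3*y)/9: now y**2*exp(3*y)/3 - y**2*cos(3*y)/3 - 2*y*exp(3*y)/9 + 2*y*sin(3*y)/9 + 2*cos(3*y)/27 - 5*cos(3*y**3 + 9)/3 + ∫(2*exp(3*y)/9) dy.
Step 10. Evaluate the standard form: now y**2*exp(3*y)/3 - y**2*cos(3*y)/3 - 2*y*exp(3*y)/9 + 2*y*sin(3*y)/9 + 2*exp(3*y)/27 + 2*cos(3*y)/27 - 5*cos(3*y**3 + 9)/3.
Answer: y**2*exp(3*y)/3 - y**2*cos(3*y)/3 - 2*y*exp(3*y)/9 + 2*y*sin(3*y)/9 + 2*exp(3*y)/27 + 2*cos(3*y)/27 - 5*cos(3*y**3 + 9)/3.


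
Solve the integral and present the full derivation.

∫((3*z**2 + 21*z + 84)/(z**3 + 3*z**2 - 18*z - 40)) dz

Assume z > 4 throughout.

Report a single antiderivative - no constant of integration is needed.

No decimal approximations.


Step 1. Decompose ∫((3*z**2 + 21*z + 84)/(z**3 + 3*z**2 - 18*z - 40)) dz by partial fractions, (3*z**2 + 21*z + 84)/(z**3 + 3*z**2 - 18*z - 40) = 2/(z + 5) - 3/(z + 2) + 4/(z - 4): now ∫(4/(z - 4)) dz + ∫(-3/(z + 2)) dz + ∫(2/(z + 5)) dz.
Step 2. Evaluate the standard form [assuming z > 4]: now 4*log(z - 4) + ∫(-3/(z + 2)) dz + ∫(2/(z + 5)) dz.
Step 3. Evaluate the standard form [assuming z > -5]: now 4*log(z - 4) + 2*log(z + 5) + ∫(-3/(z + 2)) dz.
Step 4. Evaluate the standard form [assuming z > -2]: now 4*log(z - 4) - 3*log(z + 2) + 2*log(z + 5).
Answer: 4*log(z - 4) - 3*log(z + 2) + 2*log(z + 5).


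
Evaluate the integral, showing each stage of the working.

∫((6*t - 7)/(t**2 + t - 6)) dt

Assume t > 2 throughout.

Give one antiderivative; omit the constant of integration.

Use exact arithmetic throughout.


Step 1. Decompose ∫((6*t - 7)/(t**2 + t - 6)) dt by partial fractions, (6*t - 7)/(t**2 + t - 6) = 5/(t + 3) + 1/(t - 2): now ∫(1/(t - 2)) dt + ∫(5/(t + 3)) dt.
Step 2. Evaluate the standard form [assuming t > -3]: now 5*log(t + 3) + ∫(1/(t - 2)) dt.
Step 3. Evaluate the standard form [assuming t > 2]: now log(t - 2) + 5*log(t + 3).
Answer: log(t - 2) + 5*log(t + 3).


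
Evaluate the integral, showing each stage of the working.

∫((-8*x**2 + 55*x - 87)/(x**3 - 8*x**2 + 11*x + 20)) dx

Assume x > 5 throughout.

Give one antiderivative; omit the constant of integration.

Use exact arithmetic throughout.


Step 1. Decompose ∫((-8*x**2 + 55*x - 87)/(x**3 - 8*x**2 + 11*x + 20)) dx by partial fractions, (-8*x**2 + 55*x - 87)/(x**3 - 8*x**2 + 11*x + 20) = -5/(x + 1) - 1/(x - 4) - 2/(x - 5): now ∫(-2/(x - 5)) dx + ∫(-1/(x - 4)) dx + ∫(-5/(x + 1)) dx.
Step 2. Evaluate the standard form [assuming x > 4]: now -log(x - 4) + ∫(-2/(x - 5)) dx + ∫(-5/(x + 1)) dx.
Step 3. Evaluate the standard form [assuming x > 5]: now -2*log(x - 5) - log(x - 4) + ∫(-5/(x + 1)) dx.
Step 4. Evaluate the standard form [assuming x > -1]: now -2*log(x - 5) - log(x - 4) - 5*log(x + 1).
Answer: -2*log(x - 5) - log(x - 4) - 5*log(x + 1).


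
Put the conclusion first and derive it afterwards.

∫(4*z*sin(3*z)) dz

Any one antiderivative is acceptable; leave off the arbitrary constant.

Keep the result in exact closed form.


The answer is -4*z*cos(3*z)/3 + 4*sin(3*z)/9.
Step 1. Integrate ∫(4*z*sin(3*z)) dz by parts with u = z, dv = (4*sin(3*z)) dz, so v = -4*cos(3*z)/3: now -4*z*cos(3*z)/3 + ∫(4*cos(3*z)/3) dz.
Step 2. Evaluate the standard form: now -4*z*cos(3*z)/3 + 4*sin(3*z)/9.
Answer: -4*z*cos(3*z)/3 + 4*sin(3*z)/9.


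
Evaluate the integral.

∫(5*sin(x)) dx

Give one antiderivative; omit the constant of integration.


Answer: -5*cos(x).


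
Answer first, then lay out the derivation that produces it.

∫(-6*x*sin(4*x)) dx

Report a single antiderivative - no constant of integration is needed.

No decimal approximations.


The answer is 3*x*cos(4*x)/2 - 3*sin(4*x)/8.
Step 1. Integrate ∫(-6*x*sin(4*x)) dx by parts with u = x, dv = (-6*sin(4*x)) dx, so v = 3*cos(4*x)/2: now 3*x*cos(4*x)/2 + ∫(-3*cos(4*x)/2) dx.
Step 2. Evaluate the standard form: now 3*x*cos(4*x)/2 - 3*sin(4*x)/8.
Answer: 3*x*cos(4*x)/2 - 3*sin(4*x)/8.


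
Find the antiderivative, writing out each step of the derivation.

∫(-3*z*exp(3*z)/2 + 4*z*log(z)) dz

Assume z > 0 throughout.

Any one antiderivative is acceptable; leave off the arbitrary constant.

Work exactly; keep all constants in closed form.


Step 1. Rewrite: now ∫(-3*z*exp(3*z)/2) dz + ∫(4*z*log(z)) dz.
Step 2. Integrate ∫(4*z*log(z)) dz by parts with u = log(z), dv = (4*z) dz, so v = 2*z**2 [assuming z > 0]: now 2*z**2*log(z) + ∫(-2*z) dz + ∫(-3*z*exp(3*z)/2) dz.
Step 3. Evaluate the standard form: now 2*z**2*log(z) - z**2 + ∫(-3*z*exp(3*z)/2) dz.
Step 4. Integrate ∫(-3*z*exp(3*z)/2) dz by parts with u = z, dv = (-3*exp(3*z)/2) dz, so v = -exp(3*z)/2: now 2*z**2*log(z) - z**2 - z*exp(3*z)/2 + ∫(exp(3*z)/2) dz.
Step 5. Evaluate the standard form: now 2*z**2*log(z) - z**2 - z*exp(3*z)/2 + exp(3*z)/6.
Answer: 2*z**2*log(z) - z**2 - z*exp(3*z)/2 + exp(3*z)/6.


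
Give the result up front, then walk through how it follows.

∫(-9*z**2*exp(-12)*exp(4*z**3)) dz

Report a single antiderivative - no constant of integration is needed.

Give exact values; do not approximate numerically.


The answer is -3*exp(4*z**3 - 12)/4.
Step 1. Substitute u = z**3 - 3, turning ∫(-9*z**2*exp(-12)*exp(4*z**3)) dz into ∫(-3*exp(4*u)) du: now ∫(-3*exp(4*u)) du.
Step 2. Evaluate the standard form: now -3*exp(4*u)/4.
Step 3. Substitute back u = z**3 - 3: now -3*exp(4*z**3 - 12)/4.
Answer: -3*exp(4*z**3 - 12)/4.


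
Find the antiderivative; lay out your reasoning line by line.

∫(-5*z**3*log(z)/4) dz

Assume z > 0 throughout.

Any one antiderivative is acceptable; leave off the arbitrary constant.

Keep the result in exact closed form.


Step 1. Integrate ∫(-5*z**3*log(z)/4) dz by parts with u = log(z), dv = (-5*z**3/4) dz, so v = -5*z**4/16 [assuming z > 0]: now -5*z**4*log(z)/16 + ∫(5*z**3/16) dz.
Step 2. Evaluate the standard form: now -5*z**4*log(z)/16 + 5*z**4/64.
Answer: -5*z**4*log(z)/16 + 5*z**4/64.


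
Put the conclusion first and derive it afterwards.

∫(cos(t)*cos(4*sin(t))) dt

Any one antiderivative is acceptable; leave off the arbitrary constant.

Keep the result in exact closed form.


The answer is sin(4*sin(t))/4.
Step 1. Substitute u = sin(t), turning ∫(cos(t)*cos(4*sin(t))) dt into ∫(cos(4*u)) du: now ∫(cos(4*u)) du.
Step 2. Evaluate the standard form: now sin(4*u)/4.
Step 3. Substitute back u = sin(t): now sin(4*sin(t))/4.
Answer: sin(4*sin(t))/4.


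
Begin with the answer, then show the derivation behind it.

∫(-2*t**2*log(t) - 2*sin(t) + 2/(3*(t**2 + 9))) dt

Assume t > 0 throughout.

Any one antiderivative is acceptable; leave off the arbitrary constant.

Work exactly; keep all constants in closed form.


The answer is -2*t**3*log(t)/3 + 2*t**3/9 + 2*cos(t) + 2*atan(t/3)/9.
Step 1. Rewrite: now ∫(-2*t**2*log(t)) dt + ∫(2/(3*(t**2 + 9))) dt + ∫(-2*sin(t)) dt.
Step 2. Evaluate the standard form: now 2*atan(t/3)/9 + ∫(-2*t**2*log(t)) dt + ∫(-2*sin(t)) dt.
Step 3. Integrate ∫(-2*t**2*log(t)) dt by parts with u = log(t), dv = (-2*t**2) dt, so v = -2*t**3/3 [assuming t > 0]: now -2*t**3*log(t)/3 + 2*atan(t/3)/9 + ∫(2*t**2/3) dt + ∫(-2*sin(t)) dt.
Step 4. Evaluate the standard form: now -2*t**3*log(t)/3 + 2*t**3/9 + 2*atan(t/3)/9 + ∫(-2*sin(t)) dt.
Step 5. Evaluate the standard form: now -2*t**3*log(t)/3 + 2*t**3/9 + 2*cos(t) + 2*atan(t/3)/9.
Answer: -2*t**3*log(t)/3 + 2*t**3/9 + 2*cos(t) + 2*atan(t/3)/9.


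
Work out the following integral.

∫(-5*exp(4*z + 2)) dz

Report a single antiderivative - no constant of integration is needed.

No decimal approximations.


Answer: -5*exp(4*z + 2)/4.


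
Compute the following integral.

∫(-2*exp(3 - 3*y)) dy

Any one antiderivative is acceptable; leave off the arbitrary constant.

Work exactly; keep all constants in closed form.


Answer: 2*exp(3 - 3*y)/3.


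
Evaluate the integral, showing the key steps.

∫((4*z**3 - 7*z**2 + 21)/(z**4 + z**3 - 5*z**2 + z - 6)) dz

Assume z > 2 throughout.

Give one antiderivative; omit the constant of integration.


Step 1. Decompose ∫((4*z**3 - 7*z**2 + 21)/(z**4 + z**3 - 5*z**2 + z - 6)) dz by partial fractions, (4*z**3 - 7*z**2 + 21)/(z**4 + z**3 - 5*z**2 + z - 6) = -4/(z**2 + 1) + 3/(z + 3) + 1/(z - 2): now ∫(1/(z - 2)) dz + ∫(3/(z + 3)) dz + ∫(-4/(z**2 + 1)) dz.
Step 2. Evaluate the standard form [assuming z > -3]: now 3*log(z + 3) + ∫(1/(z - 2)) dz + ∫(-4/(z**2 + 1)) dz.
Step 3. Evaluate the standard form [assuming z > 2]: now log(z - 2) + 3*log(z + 3) + ∫(-4/(z**2 + 1)) dz.
Step 4. Evaluate the standard form: now log(z - 2) + 3*log(z + 3) - 4*atan(z).
Answer: log(z - 2) + 3*log(z + 3) - 4*atan(z).


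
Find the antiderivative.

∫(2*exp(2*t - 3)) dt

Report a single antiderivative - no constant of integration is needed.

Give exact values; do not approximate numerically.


Answer: exp(2*t - 3).


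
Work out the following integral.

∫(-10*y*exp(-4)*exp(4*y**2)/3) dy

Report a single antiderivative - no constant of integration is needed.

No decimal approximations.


Answer: -5*exp(4*y**2 - 4)/12.


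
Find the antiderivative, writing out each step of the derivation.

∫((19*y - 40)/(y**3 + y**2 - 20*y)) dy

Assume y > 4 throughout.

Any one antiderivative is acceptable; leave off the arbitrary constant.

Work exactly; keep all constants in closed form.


Step 1. Decompose ∫((19*y - 40)/(y**3 + y**2 - 20*y)) dy by partial fractions, (19*y - 40)/(y**3 + y**2 - 20*y) = -3/(y + 5) + 1/(y - 4) + 2/y: now ∫(2/y) dy + ∫(1/(y - 4)) dy + ∫(-3/(y + 5)) dy.
Step 2. Evaluate the standard form [assuming y > -5]: now -3*log(y + 5) + ∫(2/y) dy + ∫(1/(y - 4)) dy.
Step 3. Evaluate the standard form [assuming y > 0]: now 2*log(y) - 3*log(y + 5) + ∫(1/(y - 4)) dy.
Step 4. Evaluate the standard form [assuming y > 4]: now 2*log(y) + log(y - 4) - 3*log(y + 5).
Answer: 2*log(y) + log(y - 4) - 3*log(y + 5).


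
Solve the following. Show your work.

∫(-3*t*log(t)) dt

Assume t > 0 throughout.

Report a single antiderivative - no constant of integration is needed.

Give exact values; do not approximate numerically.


Step 1. Integrate ∫(-3*t*log(t)) dt by parts with u = log(t), dv = (-3*t) dt, so v = -3*t**2/2 [assuming t > 0]: now -3*t**2*log(t)/2 + ∫(3*t/2) dt.
Step 2. Evaluate the standard form: now -3*t**2*log(t)/2 + 3*t**2/4.
Answer: -3*t**2*log(t)/2 + 3*t**2/4.


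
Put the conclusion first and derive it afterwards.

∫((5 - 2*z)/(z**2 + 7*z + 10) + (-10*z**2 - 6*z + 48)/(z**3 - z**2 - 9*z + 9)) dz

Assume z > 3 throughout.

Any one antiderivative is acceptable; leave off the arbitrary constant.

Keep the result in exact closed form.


The answer is -5*log(z - 3) - 4*log(z - 1) + 3*log(z + 2) - log(z + 3) - 5*log(z + 5).
Step 1. Rewrite: now ∫((5 - 2*z)/(z**2 + 7*z + 10)) dz + ∫((-10*z**2 - 6*z + 48)/(z**3 - z**2 - 9*z + 9)) dz.
Step 2. Decompose ∫((-10*z**2 - 6*z + 48)/(z**3 - z**2 - 9*z + 9)) dz by partial fractions, (-10*z**2 - 6*z + 48)/(z**3 - z**2 - 9*z + 9) = -1/(z + 3) - 4/(z - 1) - 5/(z - 3): now ∫((5 - 2*z)/(z**2 + 7*z + 10)) dz + ∫(-5/(z - 3)) dz + ∫(-4/(z - 1)) dz + ∫(-1/(z + 3)) dz.
Step 3. Evaluate the standard form [assuming z > -3]: now -log(z + 3) + ∫((5 - 2*z)/(z**2 + 7*z + 10)) dz + ∫(-5/(z - 3)) dz + ∫(-4/(z - 1)) dz.
Step 4. Evaluate the standard form [assuming z > 1]: now -4*log(z - 1) - log(z + 3) + ∫((5 - 2*z)/(z**2 + 7*z + 10)) dz + ∫(-5/(z - 3)) dz.
Step 5. Evaluate the standard form [assuming z > 3]: now -5*log(z - 3) - 4*log(z - 1) - log(z + 3) + ∫((5 - 2*z)/(z**2 + 7*z + 10)) dz.
Step 6. Decompose ∫((5 - 2*z)/(z**2 + 7*z + 10)) dz by partial fractions, (5 - 2*z)/(z**2 + 7*z + 10) = -5/(z + 5) + 3/(z + 2): now -5*log(z - 3) - 4*log(z - 1) - log(z + 3) + ∫(3/(z + 2)) dz + ∫(-5/(z + 5)) dz.
Step 7. Evaluate the standard form [assuming z > -2]: now -5*log(z - 3) - 4*log(z - 1) + 3*log(z + 2) - log(z + 3) + ∫(-5/(z + 5)) dz.
Step 8. Evaluate the standard form [assuming z > -5]: now -5*log(z - 3) - 4*log(z - 1) + 3*log(z + 2) - log(z + 3) - 5*log(z + 5).
Answer: -5*log(z - 3) - 4*log(z - 1) + 3*log(z + 2) - log(z + 3) - 5*log(z + 5).


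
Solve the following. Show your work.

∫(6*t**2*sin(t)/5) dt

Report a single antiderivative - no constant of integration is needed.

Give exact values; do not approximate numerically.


Step 1. Integrate ∫(6*t**2*sin(t)/5) dt by parts with u = t**2, dv = (6*sin(t)/5) dt, so v = -6*cos(t)/5: now -6*t**2*cos(t)/5 + ∫(12*t*cos(t)/5) dt.
Step 2. Integrate ∫(12*t*cos(t)/5) dt by parts with u = t, dv = (12*cos(t)/5) dt, so v = 12*sin(t)/5: now -6*t**2*cos(t)/5 + 12*t*sin(t)/5 + ∫(-12*sin(t)/5) dt.
Step 3. Evaluate the standard form: now -6*t**2*cos(t)/5 + 12*t*sin(t)/5 + 12*cos(t)/5.
Answer: -6*t**2*cos(t)/5 + 12*t*sin(t)/5 + 12*cos(t)/5.


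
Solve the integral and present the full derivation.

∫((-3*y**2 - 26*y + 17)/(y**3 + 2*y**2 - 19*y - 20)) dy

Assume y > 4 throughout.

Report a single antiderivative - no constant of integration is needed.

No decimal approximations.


Step 1. Decompose ∫((-3*y**2 - 26*y + 17)/(y**3 + 2*y**2 - 19*y - 20)) dy by partial fractions, (-3*y**2 - 26*y + 17)/(y**3 + 2*y**2 - 19*y - 20) = 2/(y + 5) - 2/(y + 1) - 3/(y - 4): now ∫(-3/(y - 4)) dy + ∫(-2/(y + 1)) dy + ∫(2/(y + 5)) dy.
Step 2. Evaluate the standard form [assuming y > -1]: now -2*log(y + 1) + ∫(-3/(y - 4)) dy + ∫(2/(y + 5)) dy.
Step 3. Evaluate the standard form [assuming y > 4]: now -3*log(y - 4) - 2*log(y + 1) + ∫(2/(y + 5)) dy.
Step 4. Evaluate the standard form [assuming y > -5]: now -3*log(y - 4) - 2*log(y + 1) + 2*log(y + 5).
Answer: -3*log(y - 4) - 2*log(y + 1) + 2*log(y + 5).


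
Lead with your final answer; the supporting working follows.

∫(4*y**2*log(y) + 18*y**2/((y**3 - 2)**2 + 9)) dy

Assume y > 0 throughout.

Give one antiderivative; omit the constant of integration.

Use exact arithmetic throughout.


The answer is 4*y**3*log(y)/3 - 4*y**3/9 + 2*atan(y**3/3 - 2/3).
Step 1. Rewrite: now ∫(18*y**2/((y**3 - 2)**2 + 9)) dy + ∫(4*y**2*log(y)) dy.
Step 2. Substitute u = y**3 - 2, turning ∫(18*y**2/((y**3 - 2)**2 + 9)) dy into ∫(6/(u**2 + 9)) du: now ∫(4*y**2*log(y)) dy + ∫(6/(u**2 + 9)) du.
Step 3. Evaluate the standard form: now 2*atan(u/3) + ∫(4*y**2*log(y)) dy.
Step 4. Substitute back u = y**3 - 2: now 2*atan(y**3/3 - 2/3) + ∫(4*y**2*log(y)) dy.
Step 5. Integrate ∫(4*y**2*log(y)) dy by parts with u = log(y), dv = (4*y**2) dy, so v = 4*y**3/3 [assuming y > 0]: now 4*y**3*log(y)/3 + 2*atan(y**3/3 - 2/3) + ∫(-4*y**2/3) dy.
Step 6. Evaluate the standard form: now 4*y**3*log(y)/3 - 4*y**3/9 + 2*atan(y**3/3 - 2/3).
Answer: 4*y**3*log(y)/3 - 4*y**3/9 + 2*atan(y**3/3 - 2/3).


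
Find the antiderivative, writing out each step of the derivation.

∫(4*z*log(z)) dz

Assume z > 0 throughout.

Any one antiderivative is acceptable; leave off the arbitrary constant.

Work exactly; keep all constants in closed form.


Step 1. Integrate ∫(4*z*log(z)) dz by parts with u = log(z), dv = (4*z) dz, so v = 2*z**2 [assuming z > 0]: now 2*z**2*log(z) + ∫(-2*z) dz.
Step 2. Evaluate the standard form: now 2*z**2*log(z) - z**2.
Answer: 2*z**2*log(z) - z**2.


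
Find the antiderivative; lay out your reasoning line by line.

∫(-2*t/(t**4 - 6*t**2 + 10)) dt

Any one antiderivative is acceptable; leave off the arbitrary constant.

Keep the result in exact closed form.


Step 1. Substitute u = t**2 - 3, turning ∫(-2*t/(t**4 - 6*t**2 + 10)) dt into ∫(-1/(u**2 + 1)) du: now ∫(-1/(u**2 + 1)) du.
Step 2. Evaluate the standard form: now -atan(u).
Step 3. Substitute back u = t**2 - 3: now -atan(t**2 - 3).
Answer: -atan(t**2 - 3).


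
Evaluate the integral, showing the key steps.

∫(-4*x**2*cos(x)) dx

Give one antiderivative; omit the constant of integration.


Step 1. Integrate ∫(-4*x**2*cos(x)) dx by parts with u = x**2, dv = (-4*cos(x)) dx, so v = -4*sin(x): now -4*x**2*sin(x) + ∫(8*x*sin(x)) dx.
Step 2. Integrate ∫(8*x*sin(x)) dx by parts with u = x, dv = (8*sin(x)) dx, so v = -8*cos(x): now -4*x**2*sin(x) - 8*x*cos(x) + ∫(8*cos(x)) dx.
Step 3. Evaluate the standard form: now -4*x**2*sin(x) - 8*x*cos(x) + 8*sin(x).
Answer: -4*x**2*sin(x) - 8*x*cos(x) + 8*sin(x).


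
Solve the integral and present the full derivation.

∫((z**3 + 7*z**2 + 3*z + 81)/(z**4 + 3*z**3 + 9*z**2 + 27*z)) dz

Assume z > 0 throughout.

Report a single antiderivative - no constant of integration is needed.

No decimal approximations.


Step 1. Decompose ∫((z**3 + 7*z**2 + 3*z + 81)/(z**4 + 3*z**3 + 9*z**2 + 27*z)) dz by partial fractions, (z**3 + 7*z**2 + 3*z + 81)/(z**4 + 3*z**3 + 9*z**2 + 27*z) = -2/(z**2 + 9) - 2/(z + 3) + 3/z: now ∫(3/z) dz + ∫(-2/(z + 3)) dz + ∫(-2/(z**2 + 9)) dz.
Step 2. Evaluate the standard form [assuming z > -3]: now -2*log(z + 3) + ∫(3/z) dz + ∫(-2/(z**2 + 9)) dz.
Step 3. Evaluate the standard form [assuming z > 0]: now 3*log(z) - 2*log(z + 3) + ∫(-2/(z**2 + 9)) dz.
Step 4. Evaluate the standard form: now 3*log(z) - 2*log(z + 3) - 2*atan(z/3)/3.
Answer: 3*log(z) - 2*log(z + 3) - 2*atan(z/3)/3.


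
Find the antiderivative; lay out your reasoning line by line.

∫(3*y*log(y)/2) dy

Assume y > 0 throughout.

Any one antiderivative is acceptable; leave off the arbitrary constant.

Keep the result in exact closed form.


Step 1. Integrate ∫(3*y*log(y)/2) dy by parts with u = log(y), dv = (3*y/2) dy, so v = 3*y**2/4 [assuming y > 0]: now 3*y**2*log(y)/4 + ∫(-3*y/4) dy.
Step 2. Evaluate the standard form: now 3*y**2*log(y)/4 - 3*y**2/8.
Answer: 3*y**2*log(y)/4 - 3*y**2/8.


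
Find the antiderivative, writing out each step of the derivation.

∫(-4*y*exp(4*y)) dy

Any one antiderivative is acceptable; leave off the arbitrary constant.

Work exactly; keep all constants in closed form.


Step 1. Integrate ∫(-4*y*exp(4*y)) dy by parts with u = y, dv = (-4*exp(4*y)) dy, so v = -exp(4*y): now -y*exp(4*y) + ∫(exp(4*y)) dy.
Step 2. Evaluate the standard form: now -y*exp(4*y) + exp(4*y)/4.
Answer: -y*exp(4*y) + exp(4*y)/4.


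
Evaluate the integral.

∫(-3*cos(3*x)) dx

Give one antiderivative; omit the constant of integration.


Answer: -sin(3*x).


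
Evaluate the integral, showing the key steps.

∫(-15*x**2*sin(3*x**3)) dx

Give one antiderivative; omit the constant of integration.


Step 1. Substitute u = x**3, turning ∫(-15*x**2*sin(3*x**3)) dx into ∫(-5*sin(3*u)) du: now ∫(-5*sin(3*u)) du.
Step 2. Evaluate the standard form: now 5*cos(3*u)/3.
Step 3. Substitute back u = x**3: now 5*cos(3*x**3)/3.
Answer: 5*cos(3*x**3)/3.


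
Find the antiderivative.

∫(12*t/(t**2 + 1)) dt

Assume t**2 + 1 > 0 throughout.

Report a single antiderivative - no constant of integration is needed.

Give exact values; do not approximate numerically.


Answer: 6*log(t**2 + 1).


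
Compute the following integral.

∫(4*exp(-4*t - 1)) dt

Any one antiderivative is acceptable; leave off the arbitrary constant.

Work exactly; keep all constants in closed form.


Answer: -exp(-4*t - 1).


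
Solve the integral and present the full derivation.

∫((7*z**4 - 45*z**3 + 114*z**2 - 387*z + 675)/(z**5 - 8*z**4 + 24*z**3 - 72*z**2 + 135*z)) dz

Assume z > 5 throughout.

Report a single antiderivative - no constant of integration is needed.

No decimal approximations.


Step 1. Decompose ∫((7*z**4 - 45*z**3 + 114*z**2 - 387*z + 675)/(z**5 - 8*z**4 + 24*z**3 - 72*z**2 + 135*z)) dz by partial fractions, (7*z**4 - 45*z**3 + 114*z**2 - 387*z + 675)/(z**5 - 8*z**4 + 24*z**3 - 72*z**2 + 135*z) = 3/(z**2 + 9) + 1/(z - 3) + 1/(z - 5) + 5/z: now ∫(5/z) dz + ∫(1/(z - 5)) dz + ∫(1/(z - 3)) dz + ∫(3/(z**2 + 9)) dz.
Step 2. Evaluate the standard form [assuming z > 5]: now log(z - 5) + ∫(5/z) dz + ∫(1/(z - 3)) dz + ∫(3/(z**2 + 9)) dz.
Step 3. Evaluate the standard form [assuming z > 0]: now 5*log(z) + log(z - 5) + ∫(1/(z - 3)) dz + ∫(3/(z**2 + 9)) dz.
Step 4. Evaluate the standard form [assuming z > 3]: now 5*log(z) + log(z - 5) + log(z - 3) + ∫(3/(z**2 + 9)) dz.
Step 5. Evaluate the standard form: now 5*log(z) + log(z - 5) + log(z - 3) + atan(z/3).
Answer: 5*log(z) + log(z - 5) + log(z - 3) + atan(z/3).


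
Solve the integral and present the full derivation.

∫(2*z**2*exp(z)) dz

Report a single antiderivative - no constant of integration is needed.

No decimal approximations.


Step 1. Integrate ∫(2*z**2*exp(z)) dz by parts with u = z**2, dv = (2*exp(z)) dz, so v = 2*exp(z): now 2*z**2*exp(z) + ∫(-4*z*exp(z)) dz.
Step 2. Integrate ∫(-4*z*exp(z)) dz by parts with u = z, dv = (-4*exp(z)) dz, so v = -4*exp(z): now 2*z**2*exp(z) - 4*z*exp(z) + ∫(4*exp(z)) dz.
Step 3. Evaluate the standard form: now 2*z**2*exp(z) - 4*z*exp(z) + 4*exp(z).
Answer: 2*z**2*exp(z) - 4*z*exp(z) + 4*exp(z).


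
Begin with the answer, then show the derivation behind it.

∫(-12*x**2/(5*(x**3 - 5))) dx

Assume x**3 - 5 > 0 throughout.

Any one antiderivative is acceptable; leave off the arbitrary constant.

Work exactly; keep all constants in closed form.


The answer is -4*log(x**3 - 5)/5.
Step 1. Substitute u = x**3 - 5, turning ∫(-12*x**2/(5*(x**3 - 5))) dx into ∫(-4/(5*u)) du: now ∫(-4/(5*u)) du.
Step 2. Evaluate the standard form [assuming u > 0]: now -4*log(u)/5.
Step 3. Substitute back u = x**3 - 5: now -4*log(x**3 - 5)/5.
Answer: -4*log(x**3 - 5)/5.


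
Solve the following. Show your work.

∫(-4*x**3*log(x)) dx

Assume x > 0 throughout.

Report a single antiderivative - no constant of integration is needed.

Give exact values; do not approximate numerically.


Step 1. Integrate ∫(-4*x**3*log(x)) dx by parts with u = log(x), dv = (-4*x**3) dx, so v = -x**4 [assuming x > 0]: now -x**4*log(x) + ∫(x**3) dx.
Step 2. Evaluate the standard form: now -x**4*log(x) + x**4/4.
Answer: -x**4*log(x) + x**4/4.


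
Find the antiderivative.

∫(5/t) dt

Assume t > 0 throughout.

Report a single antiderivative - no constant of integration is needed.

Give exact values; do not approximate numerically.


Answer: 5*log(t).


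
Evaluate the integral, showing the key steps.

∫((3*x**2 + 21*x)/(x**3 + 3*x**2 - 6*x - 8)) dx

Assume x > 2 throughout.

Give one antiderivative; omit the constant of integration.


Step 1. Decompose ∫((3*x**2 + 21*x)/(x**3 + 3*x**2 - 6*x - 8)) dx by partial fractions, (3*x**2 + 21*x)/(x**3 + 3*x**2 - 6*x - 8) = -2/(x + 4) + 2/(x + 1) + 3/(x - 2): now ∫(3/(x - 2)) dx + ∫(2/(x + 1)) dx + ∫(-2/(x + 4)) dx.
Step 2. Evaluate the standard form [assuming x > 2]: now 3*log(x - 2) + ∫(2/(x + 1)) dx + ∫(-2/(x + 4)) dx.
Step 3. Evaluate the standard form [assuming x > -4]: now 3*log(x - 2) - 2*log(x + 4) + ∫(2/(x + 1)) dx.
Step 4. Evaluate the standard form [assuming x > -1]: now 3*log(x - 2) + 2*log(x + 1) - 2*log(x + 4).
Answer: 3*log(x - 2) + 2*log(x + 1) - 2*log(x + 4).


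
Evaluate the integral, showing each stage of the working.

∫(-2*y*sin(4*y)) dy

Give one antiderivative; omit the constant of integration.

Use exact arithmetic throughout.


Step 1. Integrate ∫(-2*y*sin(4*y)) dy by parts with u = y, dv = (-2*sin(4*y)) dy, so v = cos(4*y)/2: now y*cos(4*y)/2 + ∫(-cos(4*y)/2) dy.
Step 2. Evaluate the standard form: now y*cos(4*y)/2 - sin(4*y)/8.
Answer: y*cos(4*y)/2 - sin(4*y)/8.


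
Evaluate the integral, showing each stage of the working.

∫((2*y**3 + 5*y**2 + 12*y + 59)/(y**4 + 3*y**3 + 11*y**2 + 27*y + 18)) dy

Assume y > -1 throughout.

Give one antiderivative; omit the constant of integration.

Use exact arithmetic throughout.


Step 1. Decompose ∫((2*y**3 + 5*y**2 + 12*y + 59)/(y**4 + 3*y**3 + 11*y**2 + 27*y + 18)) dy by partial fractions, (2*y**3 + 5*y**2 + 12*y + 59)/(y**4 + 3*y**3 + 11*y**2 + 27*y + 18) = -2/(y**2 + 9) - 3/(y + 2) + 5/(y + 1): now ∫(5/(y + 1)) dy + ∫(-3/(y + 2)) dy + ∫(-2/(y**2 + 9)) dy.
Step 2. Evaluate the standard form [assuming y > -2]: now -3*log(y + 2) + ∫(5/(y + 1)) dy + ∫(-2/(y**2 + 9)) dy.
Step 3. Evaluate the standard form [assuming y > -1]: now 5*log(y + 1) - 3*log(y + 2) + ∫(-2/(y**2 + 9)) dy.
Step 4. Evaluate the standard form: now 5*log(y + 1) - 3*log(y + 2) - 2*atan(y/3)/3.
Answer: 5*log(y + 1) - 3*log(y + 2) - 2*atan(y/3)/3.


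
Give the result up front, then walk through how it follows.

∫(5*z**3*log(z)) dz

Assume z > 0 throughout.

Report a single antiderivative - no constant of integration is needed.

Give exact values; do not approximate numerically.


The answer is 5*z**4*log(z)/4 - 5*z**4/16.
Step 1. Integrate ∫(5*z**3*log(z)) dz by parts with u = log(z), dv = (5*z**3) dz, so v = 5*z**4/4 [assuming z > 0]: now 5*z**4*log(z)/4 + ∫(-5*z**3/4) dz.
Step 2. Evaluate the standard form: now 5*z**4*log(z)/4 - 5*z**4/16.
Answer: 5*z**4*log(z)/4 - 5*z**4/16.


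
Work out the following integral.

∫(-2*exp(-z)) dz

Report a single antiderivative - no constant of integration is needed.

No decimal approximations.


Answer: 2*exp(-z).


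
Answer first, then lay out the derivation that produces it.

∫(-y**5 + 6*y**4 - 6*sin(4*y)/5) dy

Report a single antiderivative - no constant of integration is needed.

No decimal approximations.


The answer is -y**6/6 + 6*y**5/5 + 3*cos(4*y)/10.
Step 1. Rewrite: now ∫(6*y**4) dy + ∫(-y**5) dy + ∫(-6*sin(4*y)/5) dy.
Step 2. Evaluate the standard form: now -y**6/6 + ∫(6*y**4) dy + ∫(-6*sin(4*y)/5) dy.
Step 3. Evaluate the standard form: now -y**6/6 + 6*y**5/5 + ∫(-6*sin(4*y)/5) dy.
Step 4. Evaluate the standard form: now -y**6/6 + 6*y**5/5 + 3*cos(4*y)/10.
Answer: -y**6/6 + 6*y**5/5 + 3*cos(4*y)/10.


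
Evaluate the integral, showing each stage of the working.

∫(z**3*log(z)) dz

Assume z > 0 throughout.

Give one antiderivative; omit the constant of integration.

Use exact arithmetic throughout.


Step 1. Integrate ∫(z**3*log(z)) dz by parts with u = log(z), dv = (z**3) dz, so v = z**4/4 [assuming z > 0]: now z**4*log(z)/4 + ∫(-z**3/4) dz.
Step 2. Evaluate the standard form: now z**4*log(z)/4 - z**4/16.
Answer: z**4*log(z)/4 - z**4/16.


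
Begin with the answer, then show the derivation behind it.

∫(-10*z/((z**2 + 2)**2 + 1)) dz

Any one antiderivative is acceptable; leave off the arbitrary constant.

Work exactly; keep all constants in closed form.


The answer is -5*atan(z**2 + 2).
Step 1. Substitute u = z**2 + 2, turning ∫(-10*z/((z**2 + 2)**2 + 1)) dz into ∫(-5/(u**2 + 1)) du: now ∫(-5/(u**2 + 1)) du.
Step 2. Evaluate the standard form: now -5*atan(u).
Step 3. Substitute back u = z**2 + 2: now -5*atan(z**2 + 2).
Answer: -5*atan(z**2 + 2).
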